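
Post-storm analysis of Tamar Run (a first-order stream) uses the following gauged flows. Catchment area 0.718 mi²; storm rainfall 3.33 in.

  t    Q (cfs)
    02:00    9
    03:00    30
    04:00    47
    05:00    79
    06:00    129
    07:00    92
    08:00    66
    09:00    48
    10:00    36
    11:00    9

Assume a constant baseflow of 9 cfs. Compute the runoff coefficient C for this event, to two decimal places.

C ≈ 0.29

ΣQ_DR = 455.0 cfs; V = ΣQ_DR·Δt = 1.638 × 10^6 ft³.
Runoff depth d = V / A = 0.9820 in.
C = d / P = 0.9820 / 3.33 = 0.29.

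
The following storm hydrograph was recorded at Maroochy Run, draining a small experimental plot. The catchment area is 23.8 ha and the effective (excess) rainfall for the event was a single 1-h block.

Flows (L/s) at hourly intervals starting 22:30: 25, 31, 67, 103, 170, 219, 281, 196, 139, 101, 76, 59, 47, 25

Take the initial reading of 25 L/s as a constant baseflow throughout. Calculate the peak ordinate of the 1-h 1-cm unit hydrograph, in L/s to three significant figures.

U_p ≈ 142 L/s

Direct runoff: 0.0, 6.0, 42.0, 78.0, 145.0, 194.0, 256.0, 171.0, 114.0, 76.0, 51.0, 34.0, 22.0, 0.0 L/s; ΣQ_DR = 1189 L/s, peak = 256.0 L/s.
Runoff depth d = ΣQ_DR·Δt / A = 1189 × 3600 / (23.8 ha) = 17.98 mm.
The 1-cm UH is the DRH scaled by (10 mm)/d, so U_p = 256.0 × 10/17.98 = 142 L/s.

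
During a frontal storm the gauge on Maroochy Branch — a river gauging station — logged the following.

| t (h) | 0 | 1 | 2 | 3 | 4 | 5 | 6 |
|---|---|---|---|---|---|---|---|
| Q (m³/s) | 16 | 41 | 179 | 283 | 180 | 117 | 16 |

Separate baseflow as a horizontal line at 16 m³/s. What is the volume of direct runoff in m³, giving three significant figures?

V ≈ 2.59 × 10^6 m³

Direct-runoff ordinates (Q − Q_b): 0.0, 25.0, 163.0, 267.0, 164.0, 101.0, 0.0 m³/s.
ΣQ_DR = 720.0 m³/s.
With Δt = 1 h = 3600 s, V = ΣQ_DR · Δt = 720.0 × 3600 = 2.59 × 10^6 m³.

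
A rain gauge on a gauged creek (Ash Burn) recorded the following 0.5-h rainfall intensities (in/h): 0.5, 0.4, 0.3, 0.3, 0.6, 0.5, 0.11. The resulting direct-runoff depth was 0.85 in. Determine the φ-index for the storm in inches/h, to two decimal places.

φ ≈ 0.15 in/h

Only the 6 blocks with intensity above φ contribute runoff: 0.5, 0.4, 0.3, 0.3, 0.6, 0.5 in/h.
Σ(I−φ)·Δt = d  ⇒  (0.5+0.4+0.3+0.3+0.6+0.5 − 6φ)·0.5 = 0.85
φ = (2.600 − 0.85/0.5) / 6 = 0.15 in/h.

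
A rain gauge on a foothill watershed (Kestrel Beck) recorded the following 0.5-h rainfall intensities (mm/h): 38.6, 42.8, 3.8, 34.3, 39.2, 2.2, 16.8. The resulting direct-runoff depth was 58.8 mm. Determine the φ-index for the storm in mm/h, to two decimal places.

φ ≈ 10.82 mm/h

Only the 5 blocks with intensity above φ contribute runoff: 38.6, 42.8, 34.3, 39.2, 16.8 mm/h.
Σ(I−φ)·Δt = d  ⇒  (38.6+42.8+34.3+39.2+16.8 − 5φ)·0.5 = 58.8
φ = (171.7 − 58.8/0.5) / 5 = 10.82 mm/h.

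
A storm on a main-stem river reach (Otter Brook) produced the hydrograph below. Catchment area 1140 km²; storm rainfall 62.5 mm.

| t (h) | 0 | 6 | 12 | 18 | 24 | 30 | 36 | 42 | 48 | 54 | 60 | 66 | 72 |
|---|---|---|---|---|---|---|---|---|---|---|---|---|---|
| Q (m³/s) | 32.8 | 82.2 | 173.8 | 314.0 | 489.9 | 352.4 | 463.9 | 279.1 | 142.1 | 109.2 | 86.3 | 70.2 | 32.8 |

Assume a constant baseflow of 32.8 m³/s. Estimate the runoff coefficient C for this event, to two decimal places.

C ≈ 0.67

ΣQ_DR = 2202 m³/s; V = ΣQ_DR·Δt = 4.757 × 10^7 m³.
Runoff depth d = V / A = 41.73 mm.
C = d / P = 41.73 / 62.5 = 0.67.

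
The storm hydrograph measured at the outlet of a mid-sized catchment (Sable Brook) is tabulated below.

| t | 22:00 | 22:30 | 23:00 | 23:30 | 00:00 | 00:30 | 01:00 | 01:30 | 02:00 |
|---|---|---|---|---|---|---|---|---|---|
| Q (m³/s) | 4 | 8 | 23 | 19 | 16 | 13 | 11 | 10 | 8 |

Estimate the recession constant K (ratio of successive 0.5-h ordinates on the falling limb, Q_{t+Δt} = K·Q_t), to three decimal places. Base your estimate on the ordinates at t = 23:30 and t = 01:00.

Using the recession-limb readings at t = 23:30 and t = 01:00: Q falls from 19 to 11 m³/s over 3 intervals.
K = (Q₂/Q₁)^(1/3) = (11/19)^(1/3) = 0.833.

K ≈ 0.833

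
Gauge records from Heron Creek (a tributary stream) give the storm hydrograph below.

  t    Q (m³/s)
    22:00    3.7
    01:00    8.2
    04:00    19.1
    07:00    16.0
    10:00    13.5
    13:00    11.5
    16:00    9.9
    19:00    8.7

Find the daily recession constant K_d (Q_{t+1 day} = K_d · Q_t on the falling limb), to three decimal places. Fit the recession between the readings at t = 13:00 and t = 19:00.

K_d ≈ 0.328

Between t = 13:00 and t = 19:00 the flow falls from 11.5 to 8.7 m³/s over 2×3 h = 6 h.
Per-interval ratio K = (8.7/11.5)^(1/2) = 0.8698; K_d = K^(24/3) = 0.328.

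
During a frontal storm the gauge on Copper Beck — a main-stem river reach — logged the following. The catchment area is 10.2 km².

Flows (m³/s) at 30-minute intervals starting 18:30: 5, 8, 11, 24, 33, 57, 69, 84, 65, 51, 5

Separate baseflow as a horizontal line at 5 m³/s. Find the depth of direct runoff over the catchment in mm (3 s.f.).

Direct runoff: 0.0, 3.0, 6.0, 19.0, 28.0, 52.0, 64.0, 79.0, 60.0, 46.0, 0.0 m³/s; ΣQ_DR = 357.0 m³/s.
V = ΣQ_DR · Δt = 357.0 × 1800 s = 6.426 × 10^5 m³.
Over A = 10.2 km², depth = V / A = 63.0 mm.

d ≈ 63.0 mm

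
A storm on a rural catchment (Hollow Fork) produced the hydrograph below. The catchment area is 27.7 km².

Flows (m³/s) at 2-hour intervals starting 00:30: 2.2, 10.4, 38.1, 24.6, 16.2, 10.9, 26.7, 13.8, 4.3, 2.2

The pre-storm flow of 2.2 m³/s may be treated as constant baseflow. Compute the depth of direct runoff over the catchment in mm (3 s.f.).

Direct runoff: 0.0, 8.2, 35.9, 22.4, 14.0, 8.7, 24.5, 11.6, 2.1, 0.0 m³/s; ΣQ_DR = 127.4 m³/s.
V = ΣQ_DR · Δt = 127.4 × 7200 s = 9.173 × 10^5 m³.
Over A = 27.7 km², depth = V / A = 33.1 mm.

d ≈ 33.1 mm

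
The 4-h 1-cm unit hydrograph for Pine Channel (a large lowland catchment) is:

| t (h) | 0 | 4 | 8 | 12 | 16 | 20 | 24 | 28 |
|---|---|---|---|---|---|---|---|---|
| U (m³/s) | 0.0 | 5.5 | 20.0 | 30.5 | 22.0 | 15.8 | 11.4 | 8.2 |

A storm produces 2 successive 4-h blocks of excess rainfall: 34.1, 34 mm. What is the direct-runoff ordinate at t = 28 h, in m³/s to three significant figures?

By discrete convolution, Q_j = Σ (P_i / 10 mm) · U_{j−i}.
At t = 28 h (j=7): Q = (34.1/10)·8.2 + (34/10)·11.4 = 66.7 m³/s.

Q ≈ 66.7 m³/s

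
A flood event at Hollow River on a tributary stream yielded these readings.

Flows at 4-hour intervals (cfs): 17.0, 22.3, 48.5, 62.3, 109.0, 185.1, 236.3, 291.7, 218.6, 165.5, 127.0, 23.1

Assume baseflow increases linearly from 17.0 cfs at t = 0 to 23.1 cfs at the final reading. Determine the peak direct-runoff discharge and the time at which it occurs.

Q_p = 270.82 cfs at t = 28 h

Subtracting baseflow gives direct-runoff ordinates: 0.00, 4.75, 30.39, 43.64, 89.78, 165.33, 215.97, 270.82, 197.16, 143.51, 104.45, 0.00 cfs.
The maximum is 270.82 cfs, occurring at the reading for t = 28 h.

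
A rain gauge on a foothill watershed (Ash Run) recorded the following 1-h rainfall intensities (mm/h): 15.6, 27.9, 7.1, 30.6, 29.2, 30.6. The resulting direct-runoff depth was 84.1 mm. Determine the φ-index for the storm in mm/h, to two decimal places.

Only the 5 blocks with intensity above φ contribute runoff: 15.6, 27.9, 30.6, 29.2, 30.6 mm/h.
Σ(I−φ)·Δt = d  ⇒  (15.6+27.9+30.6+29.2+30.6 − 5φ)·1 = 84.1
φ = (133.9 − 84.1/1) / 5 = 9.96 mm/h.

φ ≈ 9.96 mm/h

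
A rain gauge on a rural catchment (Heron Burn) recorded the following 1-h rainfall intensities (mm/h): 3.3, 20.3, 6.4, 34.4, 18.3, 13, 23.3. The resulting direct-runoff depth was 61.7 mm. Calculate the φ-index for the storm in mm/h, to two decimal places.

φ ≈ 9.52 mm/h

Only the 5 blocks with intensity above φ contribute runoff: 20.3, 34.4, 18.3, 13, 23.3 mm/h.
Σ(I−φ)·Δt = d  ⇒  (20.3+34.4+18.3+13+23.3 − 5φ)·1 = 61.7
φ = (109.3 − 61.7/1) / 5 = 9.52 mm/h.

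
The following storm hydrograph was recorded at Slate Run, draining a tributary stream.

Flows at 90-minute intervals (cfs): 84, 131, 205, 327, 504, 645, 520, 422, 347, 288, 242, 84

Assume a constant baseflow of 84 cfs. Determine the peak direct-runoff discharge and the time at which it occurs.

Q_p = 561.0 cfs at t = 7.5 h

Subtracting baseflow gives direct-runoff ordinates: 0.0, 47.0, 121.0, 243.0, 420.0, 561.0, 436.0, 338.0, 263.0, 204.0, 158.0, 0.0 cfs.
The maximum is 561.0 cfs, occurring at the reading for t = 7.5 h.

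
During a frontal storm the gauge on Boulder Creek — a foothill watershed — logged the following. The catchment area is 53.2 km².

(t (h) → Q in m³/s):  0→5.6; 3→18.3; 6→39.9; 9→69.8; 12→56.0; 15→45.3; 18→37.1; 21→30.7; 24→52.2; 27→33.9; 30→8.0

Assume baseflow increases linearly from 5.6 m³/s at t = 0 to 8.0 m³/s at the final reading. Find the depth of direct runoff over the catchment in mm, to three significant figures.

Direct runoff: 0.00, 12.46, 33.82, 63.48, 49.44, 38.50, 30.06, 23.42, 44.68, 26.14, 0.00 m³/s; ΣQ_DR = 322.0 m³/s.
V = ΣQ_DR · Δt = 322.0 × 10800 s = 3.478 × 10^6 m³.
Over A = 53.2 km², depth = V / A = 65.4 mm.

d ≈ 65.4 mm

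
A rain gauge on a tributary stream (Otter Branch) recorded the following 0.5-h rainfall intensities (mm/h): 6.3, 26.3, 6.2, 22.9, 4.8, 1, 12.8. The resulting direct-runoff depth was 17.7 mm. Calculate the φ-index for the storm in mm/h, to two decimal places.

φ ≈ 8.87 mm/h

Only the 3 blocks with intensity above φ contribute runoff: 26.3, 22.9, 12.8 mm/h.
Σ(I−φ)·Δt = d  ⇒  (26.3+22.9+12.8 − 3φ)·0.5 = 17.7
φ = (62.00 − 17.7/0.5) / 3 = 8.87 mm/h.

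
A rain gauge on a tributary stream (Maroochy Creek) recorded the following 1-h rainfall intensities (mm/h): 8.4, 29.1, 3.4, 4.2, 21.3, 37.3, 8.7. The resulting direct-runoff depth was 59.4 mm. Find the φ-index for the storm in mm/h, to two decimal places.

Only the 3 blocks with intensity above φ contribute runoff: 29.1, 21.3, 37.3 mm/h.
Σ(I−φ)·Δt = d  ⇒  (29.1+21.3+37.3 − 3φ)·1 = 59.4
φ = (87.70 − 59.4/1) / 3 = 9.43 mm/h.

φ ≈ 9.43 mm/h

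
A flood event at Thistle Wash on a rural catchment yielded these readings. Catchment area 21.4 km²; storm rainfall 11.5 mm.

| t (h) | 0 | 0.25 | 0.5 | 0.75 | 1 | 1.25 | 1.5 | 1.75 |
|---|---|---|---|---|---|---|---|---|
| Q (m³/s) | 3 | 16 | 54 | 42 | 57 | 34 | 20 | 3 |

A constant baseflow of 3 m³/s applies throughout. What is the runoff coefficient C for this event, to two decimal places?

C ≈ 0.75

ΣQ_DR = 205.0 m³/s; V = ΣQ_DR·Δt = 1.845 × 10^5 m³.
Runoff depth d = V / A = 8.621 mm.
C = d / P = 8.621 / 11.5 = 0.75.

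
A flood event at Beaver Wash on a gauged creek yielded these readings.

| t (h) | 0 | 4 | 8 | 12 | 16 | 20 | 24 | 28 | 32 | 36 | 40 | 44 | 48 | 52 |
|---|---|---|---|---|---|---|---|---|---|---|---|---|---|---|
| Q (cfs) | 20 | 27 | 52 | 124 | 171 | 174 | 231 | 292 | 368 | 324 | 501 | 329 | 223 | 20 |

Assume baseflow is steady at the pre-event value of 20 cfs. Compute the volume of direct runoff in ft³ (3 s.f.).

V ≈ 3.71 × 10^7 ft³

Direct-runoff ordinates (Q − Q_b): 0.0, 7.0, 32.0, 104.0, 151.0, 154.0, 211.0, 272.0, 348.0, 304.0, 481.0, 309.0, 203.0, 0.0 cfs.
ΣQ_DR = 2576 cfs.
With Δt = 4 h = 14400 s, V = ΣQ_DR · Δt = 2576 × 14400 = 3.71 × 10^7 ft³.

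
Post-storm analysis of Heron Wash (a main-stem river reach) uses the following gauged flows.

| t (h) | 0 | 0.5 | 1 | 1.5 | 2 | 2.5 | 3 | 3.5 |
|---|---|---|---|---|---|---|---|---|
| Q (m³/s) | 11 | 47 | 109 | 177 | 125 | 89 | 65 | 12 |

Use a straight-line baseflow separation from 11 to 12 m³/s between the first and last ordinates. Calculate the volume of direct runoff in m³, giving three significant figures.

Direct-runoff ordinates (Q − Q_b): 0.00, 35.86, 97.71, 165.57, 113.43, 77.29, 53.14, 0.00 m³/s.
ΣQ_DR = 543.0 m³/s.
With Δt = 0.5 h = 1800 s, V = ΣQ_DR · Δt = 543.0 × 1800 = 9.77 × 10^5 m³.

V ≈ 9.77 × 10^5 m³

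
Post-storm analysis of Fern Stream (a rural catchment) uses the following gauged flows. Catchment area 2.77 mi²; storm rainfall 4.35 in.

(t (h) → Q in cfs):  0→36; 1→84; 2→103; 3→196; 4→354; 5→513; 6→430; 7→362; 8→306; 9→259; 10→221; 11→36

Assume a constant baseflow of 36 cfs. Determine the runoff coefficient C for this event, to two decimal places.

C ≈ 0.32

ΣQ_DR = 2468 cfs; V = ΣQ_DR·Δt = 8.885 × 10^6 ft³.
Runoff depth d = V / A = 1.381 in.
C = d / P = 1.381 / 4.35 = 0.32.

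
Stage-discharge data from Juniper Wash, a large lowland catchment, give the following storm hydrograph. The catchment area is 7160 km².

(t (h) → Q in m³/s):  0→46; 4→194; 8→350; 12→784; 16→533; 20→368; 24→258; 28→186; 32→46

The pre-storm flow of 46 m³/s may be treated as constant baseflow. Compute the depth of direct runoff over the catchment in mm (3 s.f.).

d ≈ 4.73 mm

Direct runoff: 0.0, 148.0, 304.0, 738.0, 487.0, 322.0, 212.0, 140.0, 0.0 m³/s; ΣQ_DR = 2351 m³/s.
V = ΣQ_DR · Δt = 2351 × 14400 s = 3.385 × 10^7 m³.
Over A = 7160 km², depth = V / A = 4.73 mm.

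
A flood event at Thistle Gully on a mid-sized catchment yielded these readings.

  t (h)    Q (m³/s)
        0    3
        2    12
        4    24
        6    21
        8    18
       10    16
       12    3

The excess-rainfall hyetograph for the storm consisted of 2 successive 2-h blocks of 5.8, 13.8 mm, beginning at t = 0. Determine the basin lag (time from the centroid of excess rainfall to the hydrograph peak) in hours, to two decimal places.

Centroid of excess rainfall: t_c = Σ P_i·t̄_i / ΣP_i = 2.4082 h (block centres at 1, 3 h).
Hydrograph peak occurs at t = 4 h, so basin lag t_L = 4 − 2.4082 = 1.59 h.

t_L ≈ 1.59 h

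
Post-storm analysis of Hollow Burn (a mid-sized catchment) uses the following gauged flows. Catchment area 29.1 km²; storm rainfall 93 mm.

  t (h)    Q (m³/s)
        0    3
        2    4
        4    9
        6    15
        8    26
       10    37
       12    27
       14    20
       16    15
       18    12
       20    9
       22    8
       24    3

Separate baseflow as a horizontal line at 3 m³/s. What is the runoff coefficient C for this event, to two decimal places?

ΣQ_DR = 149.0 m³/s; V = ΣQ_DR·Δt = 1.073 × 10^6 m³.
Runoff depth d = V / A = 36.87 mm.
C = d / P = 36.87 / 93 = 0.40.

C ≈ 0.40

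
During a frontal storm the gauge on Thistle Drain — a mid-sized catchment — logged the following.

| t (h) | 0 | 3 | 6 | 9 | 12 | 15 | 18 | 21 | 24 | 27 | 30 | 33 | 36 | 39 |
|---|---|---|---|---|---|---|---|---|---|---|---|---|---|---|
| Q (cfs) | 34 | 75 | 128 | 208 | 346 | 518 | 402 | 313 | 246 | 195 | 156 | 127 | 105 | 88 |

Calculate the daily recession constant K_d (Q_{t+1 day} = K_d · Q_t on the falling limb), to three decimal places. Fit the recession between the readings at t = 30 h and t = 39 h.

K_d ≈ 0.217

Between t = 30 h and t = 39 h the flow falls from 156 to 88 cfs over 3×3 h = 9 h.
Per-interval ratio K = (88/156)^(1/3) = 0.8263; K_d = K^(24/3) = 0.217.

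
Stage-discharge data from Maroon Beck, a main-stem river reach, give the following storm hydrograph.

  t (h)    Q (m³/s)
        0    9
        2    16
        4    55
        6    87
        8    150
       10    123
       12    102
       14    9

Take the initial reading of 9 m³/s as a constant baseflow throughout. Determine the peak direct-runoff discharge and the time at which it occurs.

Subtracting baseflow gives direct-runoff ordinates: 0.0, 7.0, 46.0, 78.0, 141.0, 114.0, 93.0, 0.0 m³/s.
The maximum is 141.0 m³/s, occurring at the reading for t = 8 h.

Q_p = 141.0 m³/s at t = 8 h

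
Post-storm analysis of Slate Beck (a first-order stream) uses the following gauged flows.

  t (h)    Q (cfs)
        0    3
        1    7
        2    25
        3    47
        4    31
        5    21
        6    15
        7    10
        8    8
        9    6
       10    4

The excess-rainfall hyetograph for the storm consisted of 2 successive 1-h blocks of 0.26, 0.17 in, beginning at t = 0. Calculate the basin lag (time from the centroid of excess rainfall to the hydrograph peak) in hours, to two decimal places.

Centroid of excess rainfall: t_c = Σ P_i·t̄_i / ΣP_i = 0.8953 h (block centres at 0.5, 1.5 h).
Hydrograph peak occurs at t = 3 h, so basin lag t_L = 3 − 0.8953 = 2.10 h.

t_L ≈ 2.10 h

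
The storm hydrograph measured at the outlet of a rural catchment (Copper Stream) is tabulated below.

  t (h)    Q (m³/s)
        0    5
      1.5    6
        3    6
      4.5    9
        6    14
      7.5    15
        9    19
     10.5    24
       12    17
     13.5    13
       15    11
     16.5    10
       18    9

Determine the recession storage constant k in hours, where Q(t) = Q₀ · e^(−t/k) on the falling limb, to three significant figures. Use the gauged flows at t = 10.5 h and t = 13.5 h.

k ≈ 4.89 h

On the falling limb, Q drops from 24 to 13 m³/s between t = 10.5 h and t = 13.5 h (Δt = 3 h).
k = −Δt / ln(Q₂/Q₁) = −3 / ln(13/24) = 4.89 h.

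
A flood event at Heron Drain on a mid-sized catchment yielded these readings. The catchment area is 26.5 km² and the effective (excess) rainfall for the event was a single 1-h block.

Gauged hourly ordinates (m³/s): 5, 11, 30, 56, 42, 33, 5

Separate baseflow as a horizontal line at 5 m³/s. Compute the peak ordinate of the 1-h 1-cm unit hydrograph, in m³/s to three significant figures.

U_p ≈ 25.5 m³/s

Direct runoff: 0.0, 6.0, 25.0, 51.0, 37.0, 28.0, 0.0 m³/s; ΣQ_DR = 147.0 m³/s, peak = 51.0 m³/s.
Runoff depth d = ΣQ_DR·Δt / A = 147.0 × 3600 / (26.5 km²) = 19.97 mm.
The 1-cm UH is the DRH scaled by (10 mm)/d, so U_p = 51.0 × 10/19.97 = 25.5 m³/s.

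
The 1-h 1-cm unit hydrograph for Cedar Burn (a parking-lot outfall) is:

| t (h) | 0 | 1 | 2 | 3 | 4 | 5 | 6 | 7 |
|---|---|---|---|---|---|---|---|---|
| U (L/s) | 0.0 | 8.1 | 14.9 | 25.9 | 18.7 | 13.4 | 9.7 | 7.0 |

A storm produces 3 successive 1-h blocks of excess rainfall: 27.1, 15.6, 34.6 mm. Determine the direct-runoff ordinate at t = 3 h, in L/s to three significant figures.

Q ≈ 121 L/s

By discrete convolution, Q_j = Σ (P_i / 10 mm) · U_{j−i}.
At t = 3 h (j=3): Q = (27.1/10)·25.9 + (15.6/10)·14.9 + (34.6/10)·8.1 = 121 L/s.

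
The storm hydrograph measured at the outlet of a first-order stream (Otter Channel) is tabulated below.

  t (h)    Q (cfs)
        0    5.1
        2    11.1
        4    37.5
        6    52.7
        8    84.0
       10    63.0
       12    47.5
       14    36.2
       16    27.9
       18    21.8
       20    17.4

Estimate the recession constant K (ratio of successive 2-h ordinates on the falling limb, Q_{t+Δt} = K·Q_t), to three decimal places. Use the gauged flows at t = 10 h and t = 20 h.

K ≈ 0.773

Using the recession-limb readings at t = 10 h and t = 20 h: Q falls from 63.0 to 17.4 cfs over 5 intervals.
K = (Q₂/Q₁)^(1/5) = (17.4/63.0)^(1/5) = 0.773.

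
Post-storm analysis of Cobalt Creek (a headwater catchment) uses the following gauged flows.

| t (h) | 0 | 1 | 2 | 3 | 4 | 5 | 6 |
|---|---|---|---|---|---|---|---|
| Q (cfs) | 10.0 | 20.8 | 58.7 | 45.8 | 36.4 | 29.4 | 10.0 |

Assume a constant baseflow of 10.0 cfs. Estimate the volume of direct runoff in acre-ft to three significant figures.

Direct-runoff ordinates (Q − Q_b): 0.0, 10.8, 48.7, 35.8, 26.4, 19.4, 0.0 cfs.
ΣQ_DR = 141.1 cfs.
With Δt = 1 h = 3600 s, V = ΣQ_DR · Δt = 141.1 × 3600 = 5.08 × 10^5 ft³ = 11.7 acre-ft.

V ≈ 11.7 acre-ft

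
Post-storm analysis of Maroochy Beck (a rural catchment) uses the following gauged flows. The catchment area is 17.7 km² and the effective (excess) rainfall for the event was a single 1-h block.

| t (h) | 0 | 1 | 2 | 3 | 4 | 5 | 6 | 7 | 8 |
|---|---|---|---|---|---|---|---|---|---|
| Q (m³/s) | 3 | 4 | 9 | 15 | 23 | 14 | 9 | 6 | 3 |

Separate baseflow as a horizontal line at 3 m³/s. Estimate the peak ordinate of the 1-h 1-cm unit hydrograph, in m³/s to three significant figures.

Direct runoff: 0.0, 1.0, 6.0, 12.0, 20.0, 11.0, 6.0, 3.0, 0.0 m³/s; ΣQ_DR = 59.00 m³/s, peak = 20.0 m³/s.
Runoff depth d = ΣQ_DR·Δt / A = 59.00 × 3600 / (17.7 km²) = 12.00 mm.
The 1-cm UH is the DRH scaled by (10 mm)/d, so U_p = 20.0 × 10/12.00 = 16.7 m³/s.

U_p ≈ 16.7 m³/s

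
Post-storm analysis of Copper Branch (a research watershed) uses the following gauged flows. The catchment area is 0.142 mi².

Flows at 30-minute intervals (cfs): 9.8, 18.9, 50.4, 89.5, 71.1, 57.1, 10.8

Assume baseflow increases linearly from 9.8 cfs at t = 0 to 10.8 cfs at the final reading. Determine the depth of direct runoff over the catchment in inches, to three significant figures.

d ≈ 1.28 in

Direct runoff: 0.00, 8.93, 40.27, 79.20, 60.63, 46.47, 0.00 cfs; ΣQ_DR = 235.5 cfs.
V = ΣQ_DR · Δt = 235.5 × 1800 s = 4.239 × 10^5 ft³.
Over A = 0.142 mi², depth = V / A = 1.28 in.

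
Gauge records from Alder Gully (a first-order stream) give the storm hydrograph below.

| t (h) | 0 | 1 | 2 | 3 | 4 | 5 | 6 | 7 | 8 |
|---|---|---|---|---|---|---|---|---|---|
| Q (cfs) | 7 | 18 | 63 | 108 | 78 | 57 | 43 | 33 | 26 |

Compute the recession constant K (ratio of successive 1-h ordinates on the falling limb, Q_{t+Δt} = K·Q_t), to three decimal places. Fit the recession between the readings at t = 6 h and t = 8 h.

K ≈ 0.778

Using the recession-limb readings at t = 6 h and t = 8 h: Q falls from 43 to 26 cfs over 2 intervals.
K = (Q₂/Q₁)^(1/2) = (26/43)^(1/2) = 0.778.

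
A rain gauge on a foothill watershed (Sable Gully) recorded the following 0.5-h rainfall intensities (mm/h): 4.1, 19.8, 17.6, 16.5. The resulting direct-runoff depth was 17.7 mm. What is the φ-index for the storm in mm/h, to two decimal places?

Only the 3 blocks with intensity above φ contribute runoff: 19.8, 17.6, 16.5 mm/h.
Σ(I−φ)·Δt = d  ⇒  (19.8+17.6+16.5 − 3φ)·0.5 = 17.7
φ = (53.90 − 17.7/0.5) / 3 = 6.17 mm/h.

φ ≈ 6.17 mm/h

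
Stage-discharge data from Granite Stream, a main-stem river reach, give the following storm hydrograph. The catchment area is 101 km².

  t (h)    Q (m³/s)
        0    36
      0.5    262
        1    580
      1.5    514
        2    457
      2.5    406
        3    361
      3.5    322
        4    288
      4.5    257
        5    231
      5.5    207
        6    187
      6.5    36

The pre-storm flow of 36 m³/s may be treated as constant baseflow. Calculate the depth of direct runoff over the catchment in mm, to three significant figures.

Direct runoff: 0.0, 226.0, 544.0, 478.0, 421.0, 370.0, 325.0, 286.0, 252.0, 221.0, 195.0, 171.0, 151.0, 0.0 m³/s; ΣQ_DR = 3640 m³/s.
V = ΣQ_DR · Δt = 3640 × 1800 s = 6.552 × 10^6 m³.
Over A = 101 km², depth = V / A = 64.9 mm.

d ≈ 64.9 mm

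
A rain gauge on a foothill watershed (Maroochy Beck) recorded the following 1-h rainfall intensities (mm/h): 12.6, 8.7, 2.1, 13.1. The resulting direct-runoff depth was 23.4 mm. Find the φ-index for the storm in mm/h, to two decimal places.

Only the 3 blocks with intensity above φ contribute runoff: 12.6, 8.7, 13.1 mm/h.
Σ(I−φ)·Δt = d  ⇒  (12.6+8.7+13.1 − 3φ)·1 = 23.4
φ = (34.40 − 23.4/1) / 3 = 3.67 mm/h.

φ ≈ 3.67 mm/h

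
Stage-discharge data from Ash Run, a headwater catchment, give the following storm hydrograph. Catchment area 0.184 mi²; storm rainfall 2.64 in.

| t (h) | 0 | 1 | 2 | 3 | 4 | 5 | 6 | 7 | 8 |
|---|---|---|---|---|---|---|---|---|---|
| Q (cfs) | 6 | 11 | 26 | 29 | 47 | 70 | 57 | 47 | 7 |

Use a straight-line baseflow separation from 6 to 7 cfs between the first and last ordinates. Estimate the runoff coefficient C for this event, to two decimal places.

C ≈ 0.77

ΣQ_DR = 241.5 cfs; V = ΣQ_DR·Δt = 8.694 × 10^5 ft³.
Runoff depth d = V / A = 2.034 in.
C = d / P = 2.034 / 2.64 = 0.77.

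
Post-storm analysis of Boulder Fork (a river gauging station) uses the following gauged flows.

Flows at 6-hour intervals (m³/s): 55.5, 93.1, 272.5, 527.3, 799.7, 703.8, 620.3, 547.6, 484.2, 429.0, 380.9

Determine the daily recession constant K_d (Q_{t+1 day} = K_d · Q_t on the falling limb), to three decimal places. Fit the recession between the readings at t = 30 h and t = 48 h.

Between t = 30 h and t = 48 h the flow falls from 703.8 to 484.2 m³/s over 3×6 h = 18 h.
Per-interval ratio K = (484.2/703.8)^(1/3) = 0.8828; K_d = K^(24/6) = 0.607.

K_d ≈ 0.607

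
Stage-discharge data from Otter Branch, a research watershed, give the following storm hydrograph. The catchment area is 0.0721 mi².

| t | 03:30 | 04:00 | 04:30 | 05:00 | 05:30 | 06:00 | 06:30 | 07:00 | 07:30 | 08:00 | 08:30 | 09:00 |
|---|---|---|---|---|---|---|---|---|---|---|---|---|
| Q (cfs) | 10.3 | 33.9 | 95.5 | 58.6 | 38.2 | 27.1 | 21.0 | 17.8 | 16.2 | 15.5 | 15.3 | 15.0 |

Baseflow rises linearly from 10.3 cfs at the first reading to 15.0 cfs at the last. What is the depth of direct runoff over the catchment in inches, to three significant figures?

d ≈ 2.28 in

Direct runoff: 0.00, 23.17, 84.35, 47.02, 26.19, 14.66, 8.14, 4.51, 2.48, 1.35, 0.73, 0.00 cfs; ΣQ_DR = 212.6 cfs.
V = ΣQ_DR · Δt = 212.6 × 1800 s = 3.827 × 10^5 ft³.
Over A = 0.0721 mi², depth = V / A = 2.28 in.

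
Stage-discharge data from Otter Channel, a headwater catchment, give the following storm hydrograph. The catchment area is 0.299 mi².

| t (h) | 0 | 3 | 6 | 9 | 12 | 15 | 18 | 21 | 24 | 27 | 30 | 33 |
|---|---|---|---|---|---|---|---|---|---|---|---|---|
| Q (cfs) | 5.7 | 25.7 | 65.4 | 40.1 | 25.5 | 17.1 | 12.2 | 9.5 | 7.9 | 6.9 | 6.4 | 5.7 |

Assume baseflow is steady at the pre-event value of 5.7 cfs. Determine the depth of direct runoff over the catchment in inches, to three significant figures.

Direct runoff: 0.0, 20.0, 59.7, 34.4, 19.8, 11.4, 6.5, 3.8, 2.2, 1.2, 0.7, 0.0 cfs; ΣQ_DR = 159.7 cfs.
V = ΣQ_DR · Δt = 159.7 × 10800 s = 1.725 × 10^6 ft³.
Over A = 0.299 mi², depth = V / A = 2.48 in.

d ≈ 2.48 in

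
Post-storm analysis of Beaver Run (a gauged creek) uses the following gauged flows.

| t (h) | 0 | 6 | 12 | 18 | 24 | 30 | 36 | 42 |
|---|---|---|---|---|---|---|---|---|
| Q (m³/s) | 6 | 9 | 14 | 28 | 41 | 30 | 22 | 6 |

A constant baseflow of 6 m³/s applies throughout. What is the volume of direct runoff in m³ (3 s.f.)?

Direct-runoff ordinates (Q − Q_b): 0.0, 3.0, 8.0, 22.0, 35.0, 24.0, 16.0, 0.0 m³/s.
ΣQ_DR = 108.0 m³/s.
With Δt = 6 h = 21600 s, V = ΣQ_DR · Δt = 108.0 × 21600 = 2.33 × 10^6 m³.

V ≈ 2.33 × 10^6 m³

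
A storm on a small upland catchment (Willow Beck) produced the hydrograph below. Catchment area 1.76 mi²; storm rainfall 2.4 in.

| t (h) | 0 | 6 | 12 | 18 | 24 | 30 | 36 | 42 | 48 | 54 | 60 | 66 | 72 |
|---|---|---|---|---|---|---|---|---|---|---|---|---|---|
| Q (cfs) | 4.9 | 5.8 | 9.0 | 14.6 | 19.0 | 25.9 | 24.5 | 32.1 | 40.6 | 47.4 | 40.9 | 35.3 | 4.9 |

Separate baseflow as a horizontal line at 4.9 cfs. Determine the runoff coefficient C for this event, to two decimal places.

C ≈ 0.53

ΣQ_DR = 241.2 cfs; V = ΣQ_DR·Δt = 5.210 × 10^6 ft³.
Runoff depth d = V / A = 1.274 in.
C = d / P = 1.274 / 2.4 = 0.53.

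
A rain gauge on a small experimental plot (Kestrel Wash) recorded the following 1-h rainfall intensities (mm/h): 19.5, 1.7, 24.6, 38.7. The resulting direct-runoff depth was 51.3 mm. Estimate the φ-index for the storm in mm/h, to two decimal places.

φ ≈ 10.50 mm/h

Only the 3 blocks with intensity above φ contribute runoff: 19.5, 24.6, 38.7 mm/h.
Σ(I−φ)·Δt = d  ⇒  (19.5+24.6+38.7 − 3φ)·1 = 51.3
φ = (82.80 − 51.3/1) / 3 = 10.50 mm/h.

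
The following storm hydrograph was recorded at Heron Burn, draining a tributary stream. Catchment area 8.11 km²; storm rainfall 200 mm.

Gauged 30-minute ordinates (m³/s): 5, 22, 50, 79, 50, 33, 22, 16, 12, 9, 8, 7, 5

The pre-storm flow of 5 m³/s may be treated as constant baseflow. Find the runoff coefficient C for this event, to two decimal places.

ΣQ_DR = 253.0 m³/s; V = ΣQ_DR·Δt = 4.554 × 10^5 m³.
Runoff depth d = V / A = 56.15 mm.
C = d / P = 56.15 / 200 = 0.28.

C ≈ 0.28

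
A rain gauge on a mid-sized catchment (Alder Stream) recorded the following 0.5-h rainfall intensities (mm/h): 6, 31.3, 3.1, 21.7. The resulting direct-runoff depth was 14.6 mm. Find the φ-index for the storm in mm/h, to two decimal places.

φ ≈ 11.90 mm/h

Only the 2 blocks with intensity above φ contribute runoff: 31.3, 21.7 mm/h.
Σ(I−φ)·Δt = d  ⇒  (31.3+21.7 − 2φ)·0.5 = 14.6
φ = (53.00 − 14.6/0.5) / 2 = 11.90 mm/h.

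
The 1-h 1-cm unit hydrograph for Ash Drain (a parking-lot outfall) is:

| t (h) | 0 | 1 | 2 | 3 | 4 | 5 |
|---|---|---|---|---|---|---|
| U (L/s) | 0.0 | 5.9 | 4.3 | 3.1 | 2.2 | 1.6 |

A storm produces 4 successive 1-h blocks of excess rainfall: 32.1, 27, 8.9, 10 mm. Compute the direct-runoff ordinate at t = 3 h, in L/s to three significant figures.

Q ≈ 26.8 L/s

By discrete convolution, Q_j = Σ (P_i / 10 mm) · U_{j−i}.
At t = 3 h (j=3): Q = (32.1/10)·3.1 + (27/10)·4.3 + (8.9/10)·5.9 + (10/10)·0.0 = 26.8 L/s.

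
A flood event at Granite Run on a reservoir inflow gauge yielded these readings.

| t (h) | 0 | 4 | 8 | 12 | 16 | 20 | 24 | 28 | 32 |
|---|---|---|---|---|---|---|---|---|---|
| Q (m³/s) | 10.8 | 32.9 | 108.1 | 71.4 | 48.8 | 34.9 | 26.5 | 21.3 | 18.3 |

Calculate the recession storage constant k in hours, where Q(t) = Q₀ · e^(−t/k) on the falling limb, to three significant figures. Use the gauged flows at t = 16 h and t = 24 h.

k ≈ 13.1 h

On the falling limb, Q drops from 48.8 to 26.5 m³/s between t = 16 h and t = 24 h (Δt = 8 h).
k = −Δt / ln(Q₂/Q₁) = −8 / ln(26.5/48.8) = 13.1 h.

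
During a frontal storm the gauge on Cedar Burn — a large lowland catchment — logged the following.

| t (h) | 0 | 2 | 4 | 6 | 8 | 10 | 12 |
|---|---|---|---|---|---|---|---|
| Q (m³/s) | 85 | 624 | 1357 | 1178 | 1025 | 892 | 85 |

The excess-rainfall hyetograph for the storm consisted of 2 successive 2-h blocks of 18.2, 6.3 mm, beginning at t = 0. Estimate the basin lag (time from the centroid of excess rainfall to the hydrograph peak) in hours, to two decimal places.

Centroid of excess rainfall: t_c = Σ P_i·t̄_i / ΣP_i = 1.5143 h (block centres at 1, 3 h).
Hydrograph peak occurs at t = 4 h, so basin lag t_L = 4 − 1.5143 = 2.49 h.

t_L ≈ 2.49 h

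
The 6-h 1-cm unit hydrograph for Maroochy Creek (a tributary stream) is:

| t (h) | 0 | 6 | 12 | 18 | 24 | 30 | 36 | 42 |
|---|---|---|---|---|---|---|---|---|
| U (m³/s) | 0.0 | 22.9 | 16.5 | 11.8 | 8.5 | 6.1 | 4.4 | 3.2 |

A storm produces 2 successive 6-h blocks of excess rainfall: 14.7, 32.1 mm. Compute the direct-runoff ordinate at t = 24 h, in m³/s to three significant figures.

Q ≈ 50.4 m³/s

By discrete convolution, Q_j = Σ (P_i / 10 mm) · U_{j−i}.
At t = 24 h (j=4): Q = (14.7/10)·8.5 + (32.1/10)·11.8 = 50.4 m³/s.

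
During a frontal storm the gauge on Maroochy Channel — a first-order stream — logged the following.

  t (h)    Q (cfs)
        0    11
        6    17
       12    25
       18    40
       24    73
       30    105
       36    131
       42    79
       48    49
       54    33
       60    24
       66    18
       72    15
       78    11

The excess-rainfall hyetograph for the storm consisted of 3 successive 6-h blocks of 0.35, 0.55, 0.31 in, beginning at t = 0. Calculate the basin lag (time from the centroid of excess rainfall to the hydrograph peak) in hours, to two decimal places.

t_L ≈ 27.20 h

Centroid of excess rainfall: t_c = Σ P_i·t̄_i / ΣP_i = 8.8017 h (block centres at 3, 9, 15 h).
Hydrograph peak occurs at t = 36 h, so basin lag t_L = 36 − 8.8017 = 27.20 h.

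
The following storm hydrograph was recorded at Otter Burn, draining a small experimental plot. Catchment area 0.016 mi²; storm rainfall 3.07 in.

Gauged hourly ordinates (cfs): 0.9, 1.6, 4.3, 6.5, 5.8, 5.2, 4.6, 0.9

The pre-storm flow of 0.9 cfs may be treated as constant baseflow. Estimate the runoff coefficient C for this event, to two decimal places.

C ≈ 0.71

ΣQ_DR = 22.60 cfs; V = ΣQ_DR·Δt = 81360 ft³.
Runoff depth d = V / A = 2.189 in.
C = d / P = 2.189 / 3.07 = 0.71.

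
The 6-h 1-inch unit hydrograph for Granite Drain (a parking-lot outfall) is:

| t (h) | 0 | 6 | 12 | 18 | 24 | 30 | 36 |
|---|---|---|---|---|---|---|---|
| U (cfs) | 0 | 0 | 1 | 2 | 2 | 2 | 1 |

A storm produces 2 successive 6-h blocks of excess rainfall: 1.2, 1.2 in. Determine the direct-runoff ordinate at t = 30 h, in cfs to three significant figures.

By discrete convolution, Q_j = Σ (P_i / 1 in) · U_{j−i}.
At t = 30 h (j=5): Q = (1.2/1)·2 + (1.2/1)·2 = 4.80 cfs.

Q ≈ 4.80 cfs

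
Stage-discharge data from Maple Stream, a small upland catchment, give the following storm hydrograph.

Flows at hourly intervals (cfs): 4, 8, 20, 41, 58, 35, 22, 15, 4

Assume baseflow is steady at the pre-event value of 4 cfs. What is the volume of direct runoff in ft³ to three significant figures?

Direct-runoff ordinates (Q − Q_b): 0.0, 4.0, 16.0, 37.0, 54.0, 31.0, 18.0, 11.0, 0.0 cfs.
ΣQ_DR = 171.0 cfs.
With Δt = 1 h = 3600 s, V = ΣQ_DR · Δt = 171.0 × 3600 = 6.16 × 10^5 ft³.

V ≈ 6.16 × 10^5 ft³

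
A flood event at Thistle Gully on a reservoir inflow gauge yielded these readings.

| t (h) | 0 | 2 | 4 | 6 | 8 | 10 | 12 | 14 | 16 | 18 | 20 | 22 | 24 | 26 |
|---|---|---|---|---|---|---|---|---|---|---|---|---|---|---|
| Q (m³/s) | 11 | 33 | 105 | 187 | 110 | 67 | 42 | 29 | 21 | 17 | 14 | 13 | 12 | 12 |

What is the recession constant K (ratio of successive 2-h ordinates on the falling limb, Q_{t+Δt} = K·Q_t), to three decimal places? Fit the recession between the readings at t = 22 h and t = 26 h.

K ≈ 0.961

Using the recession-limb readings at t = 22 h and t = 26 h: Q falls from 13 to 12 m³/s over 2 intervals.
K = (Q₂/Q₁)^(1/2) = (12/13)^(1/2) = 0.961.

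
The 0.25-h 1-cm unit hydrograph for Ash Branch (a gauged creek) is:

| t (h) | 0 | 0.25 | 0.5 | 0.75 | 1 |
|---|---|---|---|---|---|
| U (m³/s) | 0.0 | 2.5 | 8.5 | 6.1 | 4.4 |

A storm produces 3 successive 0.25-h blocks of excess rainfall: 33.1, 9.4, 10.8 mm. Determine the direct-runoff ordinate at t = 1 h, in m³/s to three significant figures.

Q ≈ 29.5 m³/s

By discrete convolution, Q_j = Σ (P_i / 10 mm) · U_{j−i}.
At t = 1 h (j=4): Q = (33.1/10)·4.4 + (9.4/10)·6.1 + (10.8/10)·8.5 = 29.5 m³/s.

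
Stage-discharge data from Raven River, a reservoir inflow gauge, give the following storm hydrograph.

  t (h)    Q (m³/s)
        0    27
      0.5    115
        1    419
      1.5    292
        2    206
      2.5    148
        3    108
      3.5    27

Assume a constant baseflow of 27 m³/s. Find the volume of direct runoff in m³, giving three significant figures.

V ≈ 2.03 × 10^6 m³

Direct-runoff ordinates (Q − Q_b): 0.0, 88.0, 392.0, 265.0, 179.0, 121.0, 81.0, 0.0 m³/s.
ΣQ_DR = 1126 m³/s.
With Δt = 0.5 h = 1800 s, V = ΣQ_DR · Δt = 1126 × 1800 = 2.03 × 10^6 m³.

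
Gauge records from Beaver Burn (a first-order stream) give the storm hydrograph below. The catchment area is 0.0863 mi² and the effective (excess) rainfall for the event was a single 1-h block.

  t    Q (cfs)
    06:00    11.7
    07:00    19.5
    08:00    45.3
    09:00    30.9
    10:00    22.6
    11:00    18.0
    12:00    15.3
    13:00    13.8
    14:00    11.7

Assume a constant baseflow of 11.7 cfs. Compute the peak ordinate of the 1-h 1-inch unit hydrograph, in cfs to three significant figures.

U_p ≈ 22.4 cfs

Direct runoff: 0.0, 7.8, 33.6, 19.2, 10.9, 6.3, 3.6, 2.1, 0.0 cfs; ΣQ_DR = 83.50 cfs, peak = 33.6 cfs.
Runoff depth d = ΣQ_DR·Δt / A = 83.50 × 3600 / (0.0863 mi²) = 1.499 in.
The 1-inch UH is the DRH scaled by (1 in)/d, so U_p = 33.6 × 1/1.499 = 22.4 cfs.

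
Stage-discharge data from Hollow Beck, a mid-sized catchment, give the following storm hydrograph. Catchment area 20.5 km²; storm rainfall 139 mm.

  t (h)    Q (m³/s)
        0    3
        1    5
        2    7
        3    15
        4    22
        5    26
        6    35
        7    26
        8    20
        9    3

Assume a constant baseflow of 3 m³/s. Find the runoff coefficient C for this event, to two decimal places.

C ≈ 0.17

ΣQ_DR = 132.0 m³/s; V = ΣQ_DR·Δt = 4.752 × 10^5 m³.
Runoff depth d = V / A = 23.18 mm.
C = d / P = 23.18 / 139 = 0.17.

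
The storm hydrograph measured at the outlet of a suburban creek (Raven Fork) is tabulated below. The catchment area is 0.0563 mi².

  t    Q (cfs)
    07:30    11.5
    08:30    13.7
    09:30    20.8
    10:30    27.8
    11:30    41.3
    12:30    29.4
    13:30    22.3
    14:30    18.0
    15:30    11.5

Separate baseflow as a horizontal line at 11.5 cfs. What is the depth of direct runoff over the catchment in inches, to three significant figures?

d ≈ 2.55 in

Direct runoff: 0.0, 2.2, 9.3, 16.3, 29.8, 17.9, 10.8, 6.5, 0.0 cfs; ΣQ_DR = 92.80 cfs.
V = ΣQ_DR · Δt = 92.80 × 3600 s = 3.341 × 10^5 ft³.
Over A = 0.0563 mi², depth = V / A = 2.55 in.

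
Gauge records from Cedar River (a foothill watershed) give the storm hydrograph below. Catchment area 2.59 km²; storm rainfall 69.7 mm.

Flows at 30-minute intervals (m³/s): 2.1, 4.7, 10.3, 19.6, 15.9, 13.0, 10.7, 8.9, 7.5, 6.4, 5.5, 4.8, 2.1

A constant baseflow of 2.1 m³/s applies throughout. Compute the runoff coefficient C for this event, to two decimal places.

ΣQ_DR = 84.20 m³/s; V = ΣQ_DR·Δt = 1.516 × 10^5 m³.
Runoff depth d = V / A = 58.52 mm.
C = d / P = 58.52 / 69.7 = 0.84.

C ≈ 0.84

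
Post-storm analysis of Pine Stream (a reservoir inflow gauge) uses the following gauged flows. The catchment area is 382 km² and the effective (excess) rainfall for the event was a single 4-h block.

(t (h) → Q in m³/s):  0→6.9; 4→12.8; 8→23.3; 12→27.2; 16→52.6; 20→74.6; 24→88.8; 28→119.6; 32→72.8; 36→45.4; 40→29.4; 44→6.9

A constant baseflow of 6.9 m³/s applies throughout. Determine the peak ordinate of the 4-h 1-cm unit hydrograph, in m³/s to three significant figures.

U_p ≈ 62.6 m³/s

Direct runoff: 0.0, 5.9, 16.4, 20.3, 45.7, 67.7, 81.9, 112.7, 65.9, 38.5, 22.5, 0.0 m³/s; ΣQ_DR = 477.5 m³/s, peak = 112.7 m³/s.
Runoff depth d = ΣQ_DR·Δt / A = 477.5 × 14400 / (382 km²) = 18.00 mm.
The 1-cm UH is the DRH scaled by (10 mm)/d, so U_p = 112.7 × 10/18.00 = 62.6 m³/s.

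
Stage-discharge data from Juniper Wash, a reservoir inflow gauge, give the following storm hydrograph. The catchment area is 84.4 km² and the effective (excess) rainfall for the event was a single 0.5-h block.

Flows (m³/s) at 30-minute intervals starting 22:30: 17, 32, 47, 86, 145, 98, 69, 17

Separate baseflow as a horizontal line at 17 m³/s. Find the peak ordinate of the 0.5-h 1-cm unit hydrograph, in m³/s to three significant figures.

Direct runoff: 0.0, 15.0, 30.0, 69.0, 128.0, 81.0, 52.0, 0.0 m³/s; ΣQ_DR = 375.0 m³/s, peak = 128.0 m³/s.
Runoff depth d = ΣQ_DR·Δt / A = 375.0 × 1800 / (84.4 km²) = 7.998 mm.
The 1-cm UH is the DRH scaled by (10 mm)/d, so U_p = 128.0 × 10/7.998 = 160 m³/s.

U_p ≈ 160 m³/s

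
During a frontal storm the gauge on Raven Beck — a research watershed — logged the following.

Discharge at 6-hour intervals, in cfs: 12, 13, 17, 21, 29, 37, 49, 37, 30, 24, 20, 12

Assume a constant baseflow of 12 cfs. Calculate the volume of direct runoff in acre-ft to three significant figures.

Direct-runoff ordinates (Q − Q_b): 0.0, 1.0, 5.0, 9.0, 17.0, 25.0, 37.0, 25.0, 18.0, 12.0, 8.0, 0.0 cfs.
ΣQ_DR = 157.0 cfs.
With Δt = 6 h = 21600 s, V = ΣQ_DR · Δt = 157.0 × 21600 = 3.39 × 10^6 ft³ = 77.9 acre-ft.

V ≈ 77.9 acre-ft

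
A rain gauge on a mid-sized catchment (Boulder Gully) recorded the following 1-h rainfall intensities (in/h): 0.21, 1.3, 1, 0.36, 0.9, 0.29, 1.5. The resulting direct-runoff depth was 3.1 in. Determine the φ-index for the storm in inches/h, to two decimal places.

Only the 4 blocks with intensity above φ contribute runoff: 1.3, 1, 0.9, 1.5 in/h.
Σ(I−φ)·Δt = d  ⇒  (1.3+1+0.9+1.5 − 4φ)·1 = 3.1
φ = (4.700 − 3.1/1) / 4 = 0.40 in/h.

φ ≈ 0.40 in/h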